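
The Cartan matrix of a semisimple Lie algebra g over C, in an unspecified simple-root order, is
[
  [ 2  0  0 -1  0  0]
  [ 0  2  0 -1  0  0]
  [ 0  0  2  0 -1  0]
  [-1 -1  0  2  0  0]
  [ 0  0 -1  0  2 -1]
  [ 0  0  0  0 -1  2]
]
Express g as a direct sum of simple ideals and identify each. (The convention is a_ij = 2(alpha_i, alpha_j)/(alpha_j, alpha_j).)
A_3 + A_3

The diagram associated to this matrix has two connected components: the simple roots {alpha_3, alpha_5, alpha_6} form a chain of 3 nodes with single edges (A_3), and {alpha_1, alpha_2, alpha_4} form a chain of 3 nodes with single edges (A_3). A semisimple Lie algebra decomposes uniquely as the direct sum of simple ideals, one per connected component of its Dynkin diagram, so g ≅ A_3 ⊕ A_3 (dimension 15 + 15 = 30).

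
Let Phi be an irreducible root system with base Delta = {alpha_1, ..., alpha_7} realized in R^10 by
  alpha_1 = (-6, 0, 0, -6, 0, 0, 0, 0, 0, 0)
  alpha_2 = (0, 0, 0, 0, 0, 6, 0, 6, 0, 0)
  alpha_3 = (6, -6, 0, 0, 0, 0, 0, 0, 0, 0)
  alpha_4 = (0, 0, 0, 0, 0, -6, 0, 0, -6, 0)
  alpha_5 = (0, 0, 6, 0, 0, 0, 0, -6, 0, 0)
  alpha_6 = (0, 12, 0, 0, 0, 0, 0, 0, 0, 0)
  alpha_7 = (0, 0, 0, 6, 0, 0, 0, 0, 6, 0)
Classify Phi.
Compute the Cartan integers a_ij = 2(alpha_i, alpha_j)/(alpha_j, alpha_j); the resulting 7x7 Cartan matrix is
[[2, 0, -1, 0, 0, 0, -1], [0, 2, 0, -1, -1, 0, 0], [-1, 0, 2, 0, 0, -1, 0], [0, -1, 0, 2, 0, 0, -1], [0, -1, 0, 0, 2, 0, 0], [0, 0, -2, 0, 0, 2, 0], [-1, 0, 0, -1, 0, 0, 2]].
The roots have two lengths (squared-length ratio 2:1); the short ones are alpha_{1,2,3,4,5,7}. The associated Dynkin diagram is a chain of 7 nodes with a double edge at one end; the terminal node there is the unique long simple root (C_7), so the type is C_7 (the algebra sp(14)).

C7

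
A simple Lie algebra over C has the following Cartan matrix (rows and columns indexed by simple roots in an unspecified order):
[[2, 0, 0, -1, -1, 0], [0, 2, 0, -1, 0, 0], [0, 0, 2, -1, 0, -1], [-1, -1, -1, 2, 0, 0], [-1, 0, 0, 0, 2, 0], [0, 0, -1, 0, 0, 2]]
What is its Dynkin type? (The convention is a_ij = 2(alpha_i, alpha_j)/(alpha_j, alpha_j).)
The matrix has rank 6 with 2's on the diagonal. Reading the off-diagonal entries as Dynkin edges (a single edge where a_ij = a_ji = -1; a double or triple edge where a_ij * a_ji = 2 or 3), the diagram is a chain of 5 nodes with one extra node attached to the third node from one end (E_6). One simple-root ordering that puts it in standard form is (alpha_5, alpha_2, alpha_1, alpha_4, alpha_3, alpha_6). So the algebra is type E_6.

E6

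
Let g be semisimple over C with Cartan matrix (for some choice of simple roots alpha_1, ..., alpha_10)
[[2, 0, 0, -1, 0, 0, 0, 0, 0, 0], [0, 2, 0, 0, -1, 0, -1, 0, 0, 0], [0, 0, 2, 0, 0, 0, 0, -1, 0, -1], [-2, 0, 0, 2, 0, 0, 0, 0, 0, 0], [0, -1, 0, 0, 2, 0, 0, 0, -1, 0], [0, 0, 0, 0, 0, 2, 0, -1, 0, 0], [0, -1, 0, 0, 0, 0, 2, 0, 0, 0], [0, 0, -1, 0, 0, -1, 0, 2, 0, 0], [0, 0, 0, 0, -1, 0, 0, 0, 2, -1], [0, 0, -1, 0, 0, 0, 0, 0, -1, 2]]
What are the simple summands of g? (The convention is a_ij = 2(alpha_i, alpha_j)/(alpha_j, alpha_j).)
The diagram associated to this matrix has two connected components: the simple roots {alpha_2, alpha_3, alpha_5, alpha_6, alpha_7, alpha_8, alpha_9, alpha_10} form a chain of 8 nodes with single edges (A_8), and {alpha_1, alpha_4} form a chain of 2 nodes with a double edge at one end; the terminal node there is the unique short simple root (B_2). A semisimple Lie algebra decomposes uniquely as the direct sum of simple ideals, one per connected component of its Dynkin diagram, so g ≅ A_8 ⊕ B_2 (dimension 80 + 10 = 90).

type A_8 ⊕ type B_2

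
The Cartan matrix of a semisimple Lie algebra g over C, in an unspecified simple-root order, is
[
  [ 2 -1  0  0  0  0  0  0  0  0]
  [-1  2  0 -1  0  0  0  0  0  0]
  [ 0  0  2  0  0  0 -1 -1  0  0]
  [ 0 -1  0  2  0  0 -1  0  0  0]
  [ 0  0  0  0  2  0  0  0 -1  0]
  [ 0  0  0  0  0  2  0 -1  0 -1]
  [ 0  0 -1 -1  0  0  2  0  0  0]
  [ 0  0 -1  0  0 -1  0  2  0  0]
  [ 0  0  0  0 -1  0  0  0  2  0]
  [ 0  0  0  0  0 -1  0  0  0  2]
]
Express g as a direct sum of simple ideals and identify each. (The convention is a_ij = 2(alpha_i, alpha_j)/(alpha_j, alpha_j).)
type A_2 + type A_8

The diagram associated to this matrix has two connected components: the simple roots {alpha_5, alpha_9} form a chain of 2 nodes with single edges (A_2), and {alpha_1, alpha_2, alpha_3, alpha_4, alpha_6, alpha_7, alpha_8, alpha_10} form a chain of 8 nodes with single edges (A_8). A semisimple Lie algebra decomposes uniquely as the direct sum of simple ideals, one per connected component of its Dynkin diagram, so g ≅ A_2 ⊕ A_8 (dimension 8 + 80 = 88).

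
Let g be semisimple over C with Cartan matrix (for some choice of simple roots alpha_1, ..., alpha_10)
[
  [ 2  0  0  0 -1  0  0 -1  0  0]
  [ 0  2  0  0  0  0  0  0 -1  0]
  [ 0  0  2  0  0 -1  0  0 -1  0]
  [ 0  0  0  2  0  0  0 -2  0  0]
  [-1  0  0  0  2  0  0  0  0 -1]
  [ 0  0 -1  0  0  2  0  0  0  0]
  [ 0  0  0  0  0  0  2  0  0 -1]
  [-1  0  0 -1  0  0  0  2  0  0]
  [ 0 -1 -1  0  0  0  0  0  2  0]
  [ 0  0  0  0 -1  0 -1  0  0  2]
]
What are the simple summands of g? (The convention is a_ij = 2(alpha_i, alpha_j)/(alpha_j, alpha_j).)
The diagram associated to this matrix has two connected components: the simple roots {alpha_2, alpha_3, alpha_6, alpha_9} form a chain of 4 nodes with single edges (A_4), and {alpha_1, alpha_4, alpha_5, alpha_7, alpha_8, alpha_10} form a chain of 6 nodes with a double edge at one end; the terminal node there is the unique long simple root (C_6). A semisimple Lie algebra decomposes uniquely as the direct sum of simple ideals, one per connected component of its Dynkin diagram, so g ≅ A_4 ⊕ C_6 (dimension 24 + 78 = 102).

type A_4 ⊕ type C_6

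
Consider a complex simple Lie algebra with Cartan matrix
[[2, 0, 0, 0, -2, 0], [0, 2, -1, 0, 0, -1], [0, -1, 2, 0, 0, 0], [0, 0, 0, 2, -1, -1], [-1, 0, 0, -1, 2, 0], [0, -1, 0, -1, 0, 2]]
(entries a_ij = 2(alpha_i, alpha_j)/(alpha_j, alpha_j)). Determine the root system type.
C_6 (sp(12))

The matrix has rank 6 with 2's on the diagonal. Reading the off-diagonal entries as Dynkin edges (a single edge where a_ij = a_ji = -1; a double or triple edge where a_ij * a_ji = 2 or 3), the diagram is a chain of 6 nodes with a double edge at one end; the terminal node there is the unique long simple root (C_6). One simple-root ordering that puts it in standard form is (alpha_3, alpha_2, alpha_6, alpha_4, alpha_5, alpha_1). So the algebra is type C_6, i.e. sp(12).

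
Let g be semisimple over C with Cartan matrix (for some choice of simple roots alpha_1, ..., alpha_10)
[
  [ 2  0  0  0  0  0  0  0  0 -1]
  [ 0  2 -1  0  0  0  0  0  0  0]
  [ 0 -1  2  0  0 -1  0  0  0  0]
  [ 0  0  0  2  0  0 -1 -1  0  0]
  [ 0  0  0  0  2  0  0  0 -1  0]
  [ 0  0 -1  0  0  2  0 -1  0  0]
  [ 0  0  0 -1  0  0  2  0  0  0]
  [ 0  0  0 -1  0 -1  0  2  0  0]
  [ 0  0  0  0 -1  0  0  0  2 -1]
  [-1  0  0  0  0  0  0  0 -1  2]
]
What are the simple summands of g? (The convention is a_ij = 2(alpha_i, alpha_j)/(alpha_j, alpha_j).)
A_4 + A_6

The diagram associated to this matrix has two connected components: the simple roots {alpha_1, alpha_5, alpha_9, alpha_10} form a chain of 4 nodes with single edges (A_4), and {alpha_2, alpha_3, alpha_4, alpha_6, alpha_7, alpha_8} form a chain of 6 nodes with single edges (A_6). A semisimple Lie algebra decomposes uniquely as the direct sum of simple ideals, one per connected component of its Dynkin diagram, so g ≅ A_4 ⊕ A_6 (dimension 24 + 48 = 72).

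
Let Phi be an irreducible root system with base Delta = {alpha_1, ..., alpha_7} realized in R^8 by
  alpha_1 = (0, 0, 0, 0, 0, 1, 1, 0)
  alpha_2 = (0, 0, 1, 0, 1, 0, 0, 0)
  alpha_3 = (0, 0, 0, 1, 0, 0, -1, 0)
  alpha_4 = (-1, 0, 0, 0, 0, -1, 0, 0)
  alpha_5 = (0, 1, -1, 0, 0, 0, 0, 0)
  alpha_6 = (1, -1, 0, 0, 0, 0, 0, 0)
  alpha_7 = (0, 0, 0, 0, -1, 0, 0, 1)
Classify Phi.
type A_7

Compute the Cartan integers a_ij = 2(alpha_i, alpha_j)/(alpha_j, alpha_j); the resulting 7x7 Cartan matrix is
[[2, 0, -1, -1, 0, 0, 0], [0, 2, 0, 0, -1, 0, -1], [-1, 0, 2, 0, 0, 0, 0], [-1, 0, 0, 2, 0, -1, 0], [0, -1, 0, 0, 2, -1, 0], [0, 0, 0, -1, -1, 2, 0], [0, -1, 0, 0, 0, 0, 2]].
All simple roots have the same length, so the diagram is simply laced. The associated Dynkin diagram is a chain of 7 nodes with single edges (A_7), so the type is A_7 (the algebra sl(8)).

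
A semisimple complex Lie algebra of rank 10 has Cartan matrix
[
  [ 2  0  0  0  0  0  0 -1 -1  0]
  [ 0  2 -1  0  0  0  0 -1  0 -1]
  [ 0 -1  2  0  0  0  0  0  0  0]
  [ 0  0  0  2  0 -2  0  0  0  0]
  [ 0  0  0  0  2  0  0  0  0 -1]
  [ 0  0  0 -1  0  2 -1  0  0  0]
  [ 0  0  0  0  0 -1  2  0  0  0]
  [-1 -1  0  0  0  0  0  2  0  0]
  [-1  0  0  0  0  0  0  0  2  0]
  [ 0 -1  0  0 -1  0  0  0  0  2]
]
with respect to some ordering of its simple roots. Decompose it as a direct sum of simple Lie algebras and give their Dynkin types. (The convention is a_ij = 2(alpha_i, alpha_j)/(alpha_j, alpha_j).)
The diagram associated to this matrix has two connected components: the simple roots {alpha_4, alpha_6, alpha_7} form a chain of 3 nodes with a double edge at one end; the terminal node there is the unique long simple root (C_3), and {alpha_1, alpha_2, alpha_3, alpha_5, alpha_8, alpha_9, alpha_10} form a chain of 6 nodes with one extra node attached to the third node from one end (E_7). A semisimple Lie algebra decomposes uniquely as the direct sum of simple ideals, one per connected component of its Dynkin diagram, so g ≅ C_3 ⊕ E_7 (dimension 21 + 133 = 154).

C_3 (sp(6)) + E_7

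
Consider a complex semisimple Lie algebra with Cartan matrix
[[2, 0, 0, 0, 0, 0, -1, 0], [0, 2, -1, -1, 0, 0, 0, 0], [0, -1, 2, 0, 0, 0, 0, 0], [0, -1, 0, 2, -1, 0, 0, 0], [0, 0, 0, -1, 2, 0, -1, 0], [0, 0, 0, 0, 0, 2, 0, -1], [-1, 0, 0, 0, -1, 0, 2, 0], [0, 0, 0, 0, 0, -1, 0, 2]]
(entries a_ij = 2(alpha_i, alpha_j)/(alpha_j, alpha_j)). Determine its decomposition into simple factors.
A2 ⊕ A6

The diagram associated to this matrix has two connected components: the simple roots {alpha_6, alpha_8} form a chain of 2 nodes with single edges (A_2), and {alpha_1, alpha_2, alpha_3, alpha_4, alpha_5, alpha_7} form a chain of 6 nodes with single edges (A_6). A semisimple Lie algebra decomposes uniquely as the direct sum of simple ideals, one per connected component of its Dynkin diagram, so g ≅ A_2 ⊕ A_6 (dimension 8 + 48 = 56).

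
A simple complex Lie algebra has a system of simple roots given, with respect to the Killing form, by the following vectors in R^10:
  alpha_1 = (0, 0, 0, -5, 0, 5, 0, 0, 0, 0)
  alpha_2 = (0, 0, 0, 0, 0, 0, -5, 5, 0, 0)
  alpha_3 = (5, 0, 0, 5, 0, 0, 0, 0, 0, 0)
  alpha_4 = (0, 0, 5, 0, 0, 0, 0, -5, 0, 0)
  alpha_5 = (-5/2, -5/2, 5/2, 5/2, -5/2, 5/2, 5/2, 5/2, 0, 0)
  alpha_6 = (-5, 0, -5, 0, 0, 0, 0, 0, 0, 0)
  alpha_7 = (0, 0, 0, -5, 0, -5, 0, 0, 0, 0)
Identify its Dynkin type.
Compute the Cartan integers a_ij = 2(alpha_i, alpha_j)/(alpha_j, alpha_j); the resulting 7x7 Cartan matrix is
[[2, 0, -1, 0, 0, 0, 0], [0, 2, 0, -1, 0, 0, 0], [-1, 0, 2, 0, 0, -1, -1], [0, -1, 0, 2, 0, -1, 0], [0, 0, 0, 0, 2, 0, -1], [0, 0, -1, -1, 0, 2, 0], [0, 0, -1, 0, -1, 0, 2]].
All simple roots have the same length, so the diagram is simply laced. The associated Dynkin diagram is a chain of 6 nodes with one extra node attached to the third node from one end (E_7), so the type is E_7.

E_7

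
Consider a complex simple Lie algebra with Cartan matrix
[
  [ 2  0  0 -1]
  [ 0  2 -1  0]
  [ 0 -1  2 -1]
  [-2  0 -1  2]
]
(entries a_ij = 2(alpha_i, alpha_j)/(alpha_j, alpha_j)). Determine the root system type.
B_4 (so(9))

The matrix has rank 4 with 2's on the diagonal. Reading the off-diagonal entries as Dynkin edges (a single edge where a_ij = a_ji = -1; a double or triple edge where a_ij * a_ji = 2 or 3), the diagram is a chain of 4 nodes with a double edge at one end; the terminal node there is the unique short simple root (B_4). One simple-root ordering that puts it in standard form is (alpha_2, alpha_3, alpha_4, alpha_1). So the algebra is type B_4, i.e. so(9).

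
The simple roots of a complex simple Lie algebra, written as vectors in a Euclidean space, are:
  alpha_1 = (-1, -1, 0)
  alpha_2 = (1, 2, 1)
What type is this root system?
Compute the Cartan integers a_ij = 2(alpha_i, alpha_j)/(alpha_j, alpha_j); the resulting 2x2 Cartan matrix is
[[2, -1], [-3, 2]].
The roots have two lengths (squared-length ratio 3:1); the short ones are alpha_{1}. The associated Dynkin diagram is two nodes joined by a triple edge (G_2), so the type is G_2.

G2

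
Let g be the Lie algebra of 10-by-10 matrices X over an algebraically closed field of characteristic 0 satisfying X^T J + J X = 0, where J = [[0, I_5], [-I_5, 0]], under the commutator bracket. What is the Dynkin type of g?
This is sp(10), which has dimension 10(10+1)/2 = 55 and rank 10/2 = 5. In the classification of classical Lie algebras, the symplectic algebra sp(2n) has type C_n; here n = 5, so the Dynkin diagram is a chain of 5 nodes with a double edge at one end; the terminal node there is the unique long simple root (C_5). Hence the type is C_5.

type C_5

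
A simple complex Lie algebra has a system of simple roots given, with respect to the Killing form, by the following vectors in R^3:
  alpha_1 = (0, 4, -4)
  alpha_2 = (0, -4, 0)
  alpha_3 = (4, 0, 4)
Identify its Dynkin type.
B_3 (so(7))

Compute the Cartan integers a_ij = 2(alpha_i, alpha_j)/(alpha_j, alpha_j); the resulting 3x3 Cartan matrix is
[[2, -2, -1], [-1, 2, 0], [-1, 0, 2]].
The roots have two lengths (squared-length ratio 2:1); the short ones are alpha_{2}. The associated Dynkin diagram is a chain of 3 nodes with a double edge at one end; the terminal node there is the unique short simple root (B_3), so the type is B_3 (the algebra so(7)).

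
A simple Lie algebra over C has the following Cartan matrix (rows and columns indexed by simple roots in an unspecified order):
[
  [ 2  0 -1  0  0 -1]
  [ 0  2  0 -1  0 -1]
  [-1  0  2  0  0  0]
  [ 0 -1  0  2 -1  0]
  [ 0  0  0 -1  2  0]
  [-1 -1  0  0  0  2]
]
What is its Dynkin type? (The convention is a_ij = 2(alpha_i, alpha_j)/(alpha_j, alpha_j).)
The matrix has rank 6 with 2's on the diagonal. Reading the off-diagonal entries as Dynkin edges (a single edge where a_ij = a_ji = -1; a double or triple edge where a_ij * a_ji = 2 or 3), the diagram is a chain of 6 nodes with single edges (A_6). One simple-root ordering that puts it in standard form is (alpha_5, alpha_4, alpha_2, alpha_6, alpha_1, alpha_3). So the algebra is type A_6, i.e. sl(7).

A_6 (sl(7))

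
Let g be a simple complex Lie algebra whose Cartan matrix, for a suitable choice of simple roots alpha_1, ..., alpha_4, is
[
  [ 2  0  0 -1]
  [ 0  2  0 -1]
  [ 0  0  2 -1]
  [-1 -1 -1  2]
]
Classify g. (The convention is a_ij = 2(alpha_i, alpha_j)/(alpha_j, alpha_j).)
D_4

The matrix has rank 4 with 2's on the diagonal. Reading the off-diagonal entries as Dynkin edges (a single edge where a_ij = a_ji = -1; a double or triple edge where a_ij * a_ji = 2 or 3), the diagram is a chain of 2 nodes with a fork of two nodes at one end (D_4). One simple-root ordering that puts it in standard form is (alpha_1, alpha_4, alpha_2, alpha_3). So the algebra is type D_4, i.e. so(8).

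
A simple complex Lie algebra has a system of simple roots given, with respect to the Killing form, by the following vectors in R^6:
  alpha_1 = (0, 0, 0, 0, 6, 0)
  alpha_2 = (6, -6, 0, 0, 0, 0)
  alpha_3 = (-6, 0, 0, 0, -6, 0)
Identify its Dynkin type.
Compute the Cartan integers a_ij = 2(alpha_i, alpha_j)/(alpha_j, alpha_j); the resulting 3x3 Cartan matrix is
[[2, 0, -1], [0, 2, -1], [-2, -1, 2]].
The roots have two lengths (squared-length ratio 2:1); the short ones are alpha_{1}. The associated Dynkin diagram is a chain of 3 nodes with a double edge at one end; the terminal node there is the unique short simple root (B_3), so the type is B_3 (the algebra so(7)).

type B_3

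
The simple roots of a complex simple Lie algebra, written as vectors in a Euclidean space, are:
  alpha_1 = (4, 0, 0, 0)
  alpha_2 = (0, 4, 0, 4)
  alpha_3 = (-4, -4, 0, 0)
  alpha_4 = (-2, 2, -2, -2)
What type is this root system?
Compute the Cartan integers a_ij = 2(alpha_i, alpha_j)/(alpha_j, alpha_j); the resulting 4x4 Cartan matrix is
[[2, 0, -1, -1], [0, 2, -1, 0], [-2, -1, 2, 0], [-1, 0, 0, 2]].
The roots have two lengths (squared-length ratio 2:1); the short ones are alpha_{1,4}. The associated Dynkin diagram is a chain of 4 nodes with a double edge between the middle two (F_4), so the type is F_4.

F4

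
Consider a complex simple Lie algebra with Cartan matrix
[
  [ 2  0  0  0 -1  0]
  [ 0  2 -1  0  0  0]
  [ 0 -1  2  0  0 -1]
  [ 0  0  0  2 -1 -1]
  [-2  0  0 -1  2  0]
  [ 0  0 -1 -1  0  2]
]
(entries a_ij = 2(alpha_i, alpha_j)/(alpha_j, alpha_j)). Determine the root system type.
B_6 (so(13))

The matrix has rank 6 with 2's on the diagonal. Reading the off-diagonal entries as Dynkin edges (a single edge where a_ij = a_ji = -1; a double or triple edge where a_ij * a_ji = 2 or 3), the diagram is a chain of 6 nodes with a double edge at one end; the terminal node there is the unique short simple root (B_6). One simple-root ordering that puts it in standard form is (alpha_2, alpha_3, alpha_6, alpha_4, alpha_5, alpha_1). So the algebra is type B_6, i.e. so(13).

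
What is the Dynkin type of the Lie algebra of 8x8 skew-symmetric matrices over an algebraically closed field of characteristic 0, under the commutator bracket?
D_4 (so(8))

This is so(8) with 8 even, which has dimension 8(8-1)/2 = 28 and rank 8/2 = 4. In the classification of classical Lie algebras, the orthogonal algebra so(2n) in an even number of variables has type D_n; here n = 4, so the Dynkin diagram is a chain of 2 nodes with a fork of two nodes at one end (D_4). Hence the type is D_4.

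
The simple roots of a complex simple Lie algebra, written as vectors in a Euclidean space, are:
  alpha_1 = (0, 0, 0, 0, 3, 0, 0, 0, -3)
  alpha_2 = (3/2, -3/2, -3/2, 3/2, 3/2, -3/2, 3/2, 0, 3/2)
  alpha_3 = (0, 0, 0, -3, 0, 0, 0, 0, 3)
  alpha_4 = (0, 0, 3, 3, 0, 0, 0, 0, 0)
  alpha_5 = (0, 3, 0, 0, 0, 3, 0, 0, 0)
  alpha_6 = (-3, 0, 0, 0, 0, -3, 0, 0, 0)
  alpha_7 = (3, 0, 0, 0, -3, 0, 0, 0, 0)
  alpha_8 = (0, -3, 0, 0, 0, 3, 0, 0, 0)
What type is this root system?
E8

Compute the Cartan integers a_ij = 2(alpha_i, alpha_j)/(alpha_j, alpha_j); the resulting 8x8 Cartan matrix is
[[2, 0, -1, 0, 0, 0, -1, 0], [0, 2, 0, 0, -1, 0, 0, 0], [-1, 0, 2, -1, 0, 0, 0, 0], [0, 0, -1, 2, 0, 0, 0, 0], [0, -1, 0, 0, 2, -1, 0, 0], [0, 0, 0, 0, -1, 2, -1, -1], [-1, 0, 0, 0, 0, -1, 2, 0], [0, 0, 0, 0, 0, -1, 0, 2]].
All simple roots have the same length, so the diagram is simply laced. The associated Dynkin diagram is a chain of 7 nodes with one extra node attached to the third node from one end (E_8), so the type is E_8.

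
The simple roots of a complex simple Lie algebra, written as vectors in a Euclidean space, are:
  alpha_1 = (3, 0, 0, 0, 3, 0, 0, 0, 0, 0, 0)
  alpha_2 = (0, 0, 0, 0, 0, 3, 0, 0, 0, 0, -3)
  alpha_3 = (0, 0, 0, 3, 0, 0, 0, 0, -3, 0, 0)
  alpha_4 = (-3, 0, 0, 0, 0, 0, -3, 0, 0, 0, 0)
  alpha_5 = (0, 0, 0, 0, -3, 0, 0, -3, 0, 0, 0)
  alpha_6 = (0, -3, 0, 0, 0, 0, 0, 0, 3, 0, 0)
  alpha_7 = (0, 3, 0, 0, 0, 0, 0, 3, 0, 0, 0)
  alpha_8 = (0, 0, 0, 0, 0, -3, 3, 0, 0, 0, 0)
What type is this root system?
A8

Compute the Cartan integers a_ij = 2(alpha_i, alpha_j)/(alpha_j, alpha_j); the resulting 8x8 Cartan matrix is
[[2, 0, 0, -1, -1, 0, 0, 0], [0, 2, 0, 0, 0, 0, 0, -1], [0, 0, 2, 0, 0, -1, 0, 0], [-1, 0, 0, 2, 0, 0, 0, -1], [-1, 0, 0, 0, 2, 0, -1, 0], [0, 0, -1, 0, 0, 2, -1, 0], [0, 0, 0, 0, -1, -1, 2, 0], [0, -1, 0, -1, 0, 0, 0, 2]].
All simple roots have the same length, so the diagram is simply laced. The associated Dynkin diagram is a chain of 8 nodes with single edges (A_8), so the type is A_8 (the algebra sl(9)).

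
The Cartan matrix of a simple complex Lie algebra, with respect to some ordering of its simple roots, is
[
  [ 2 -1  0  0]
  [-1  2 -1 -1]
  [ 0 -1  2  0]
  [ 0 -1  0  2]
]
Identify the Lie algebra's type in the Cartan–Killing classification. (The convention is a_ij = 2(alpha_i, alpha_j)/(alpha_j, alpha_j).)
The matrix has rank 4 with 2's on the diagonal. Reading the off-diagonal entries as Dynkin edges (a single edge where a_ij = a_ji = -1; a double or triple edge where a_ij * a_ji = 2 or 3), the diagram is a chain of 2 nodes with a fork of two nodes at one end (D_4). One simple-root ordering that puts it in standard form is (alpha_3, alpha_2, alpha_1, alpha_4). So the algebra is type D_4, i.e. so(8).

D4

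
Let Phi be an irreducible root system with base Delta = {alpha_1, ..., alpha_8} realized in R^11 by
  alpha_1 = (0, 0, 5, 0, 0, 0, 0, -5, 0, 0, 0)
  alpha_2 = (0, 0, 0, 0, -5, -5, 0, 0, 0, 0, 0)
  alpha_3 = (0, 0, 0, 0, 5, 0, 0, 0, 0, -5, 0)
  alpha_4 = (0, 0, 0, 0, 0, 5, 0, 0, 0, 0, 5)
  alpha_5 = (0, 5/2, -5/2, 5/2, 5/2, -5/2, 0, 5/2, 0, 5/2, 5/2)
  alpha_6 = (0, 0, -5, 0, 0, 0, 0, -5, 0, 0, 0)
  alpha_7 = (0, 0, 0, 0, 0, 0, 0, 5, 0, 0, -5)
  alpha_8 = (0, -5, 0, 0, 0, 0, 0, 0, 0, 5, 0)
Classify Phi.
Compute the Cartan integers a_ij = 2(alpha_i, alpha_j)/(alpha_j, alpha_j); the resulting 8x8 Cartan matrix is
[[2, 0, 0, 0, -1, 0, -1, 0], [0, 2, -1, -1, 0, 0, 0, 0], [0, -1, 2, 0, 0, 0, 0, -1], [0, -1, 0, 2, 0, 0, -1, 0], [-1, 0, 0, 0, 2, 0, 0, 0], [0, 0, 0, 0, 0, 2, -1, 0], [-1, 0, 0, -1, 0, -1, 2, 0], [0, 0, -1, 0, 0, 0, 0, 2]].
All simple roots have the same length, so the diagram is simply laced. The associated Dynkin diagram is a chain of 7 nodes with one extra node attached to the third node from one end (E_8), so the type is E_8.

type E_8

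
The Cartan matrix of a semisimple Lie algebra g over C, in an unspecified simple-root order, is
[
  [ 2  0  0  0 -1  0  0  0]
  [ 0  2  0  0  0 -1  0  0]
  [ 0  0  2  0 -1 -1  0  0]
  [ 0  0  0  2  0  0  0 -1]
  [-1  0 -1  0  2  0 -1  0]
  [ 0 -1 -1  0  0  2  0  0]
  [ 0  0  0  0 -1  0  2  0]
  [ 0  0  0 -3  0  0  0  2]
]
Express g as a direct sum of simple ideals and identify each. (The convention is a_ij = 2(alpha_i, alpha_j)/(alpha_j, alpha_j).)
The diagram associated to this matrix has two connected components: the simple roots {alpha_1, alpha_2, alpha_3, alpha_5, alpha_6, alpha_7} form a chain of 4 nodes with a fork of two nodes at one end (D_6), and {alpha_4, alpha_8} form two nodes joined by a triple edge (G_2). A semisimple Lie algebra decomposes uniquely as the direct sum of simple ideals, one per connected component of its Dynkin diagram, so g ≅ D_6 ⊕ G_2 (dimension 66 + 14 = 80).

type D_6 + type G_2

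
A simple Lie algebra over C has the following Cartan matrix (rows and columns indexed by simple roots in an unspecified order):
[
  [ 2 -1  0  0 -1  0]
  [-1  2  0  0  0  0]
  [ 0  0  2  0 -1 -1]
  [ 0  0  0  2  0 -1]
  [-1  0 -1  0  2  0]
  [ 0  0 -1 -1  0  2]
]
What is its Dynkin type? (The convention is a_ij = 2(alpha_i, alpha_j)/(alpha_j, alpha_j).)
A6

The matrix has rank 6 with 2's on the diagonal. Reading the off-diagonal entries as Dynkin edges (a single edge where a_ij = a_ji = -1; a double or triple edge where a_ij * a_ji = 2 or 3), the diagram is a chain of 6 nodes with single edges (A_6). One simple-root ordering that puts it in standard form is (alpha_4, alpha_6, alpha_3, alpha_5, alpha_1, alpha_2). So the algebra is type A_6, i.e. sl(7).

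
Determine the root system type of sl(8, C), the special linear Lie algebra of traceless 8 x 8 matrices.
This is sl(8), which has dimension 8^2 - 1 = 63 and rank 8 - 1 = 7 (a Cartan subalgebra is the diagonal traceless matrices). In the classification of classical Lie algebras, the special linear algebra sl(n+1) has type A_n; here n = 7, so the Dynkin diagram is a chain of 7 nodes with single edges (A_7). Hence the type is A_7.

type A_7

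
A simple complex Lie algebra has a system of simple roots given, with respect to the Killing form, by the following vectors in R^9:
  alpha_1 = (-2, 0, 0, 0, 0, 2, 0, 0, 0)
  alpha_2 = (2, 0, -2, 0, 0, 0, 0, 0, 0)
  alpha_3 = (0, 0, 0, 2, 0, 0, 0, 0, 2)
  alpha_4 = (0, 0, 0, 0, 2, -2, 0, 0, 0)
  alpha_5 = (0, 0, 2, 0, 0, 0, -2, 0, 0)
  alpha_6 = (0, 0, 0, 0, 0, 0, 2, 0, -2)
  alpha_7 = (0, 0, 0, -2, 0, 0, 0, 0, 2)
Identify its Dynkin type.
type D_7

Compute the Cartan integers a_ij = 2(alpha_i, alpha_j)/(alpha_j, alpha_j); the resulting 7x7 Cartan matrix is
[[2, -1, 0, -1, 0, 0, 0], [-1, 2, 0, 0, -1, 0, 0], [0, 0, 2, 0, 0, -1, 0], [-1, 0, 0, 2, 0, 0, 0], [0, -1, 0, 0, 2, -1, 0], [0, 0, -1, 0, -1, 2, -1], [0, 0, 0, 0, 0, -1, 2]].
All simple roots have the same length, so the diagram is simply laced. The associated Dynkin diagram is a chain of 5 nodes with a fork of two nodes at one end (D_7), so the type is D_7 (the algebra so(14)).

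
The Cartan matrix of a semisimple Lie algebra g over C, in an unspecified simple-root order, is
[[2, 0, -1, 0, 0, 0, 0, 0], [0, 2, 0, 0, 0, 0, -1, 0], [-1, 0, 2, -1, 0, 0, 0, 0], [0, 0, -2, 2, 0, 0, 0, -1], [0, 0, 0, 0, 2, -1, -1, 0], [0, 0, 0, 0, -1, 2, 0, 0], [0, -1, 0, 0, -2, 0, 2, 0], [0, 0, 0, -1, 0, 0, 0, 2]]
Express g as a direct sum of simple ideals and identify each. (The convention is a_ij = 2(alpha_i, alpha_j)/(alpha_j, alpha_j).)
type F_4 + type F_4

The diagram associated to this matrix has two connected components: the simple roots {alpha_2, alpha_5, alpha_6, alpha_7} form a chain of 4 nodes with a double edge between the middle two (F_4), and {alpha_1, alpha_3, alpha_4, alpha_8} form a chain of 4 nodes with a double edge between the middle two (F_4). A semisimple Lie algebra decomposes uniquely as the direct sum of simple ideals, one per connected component of its Dynkin diagram, so g ≅ F_4 ⊕ F_4 (dimension 52 + 52 = 104).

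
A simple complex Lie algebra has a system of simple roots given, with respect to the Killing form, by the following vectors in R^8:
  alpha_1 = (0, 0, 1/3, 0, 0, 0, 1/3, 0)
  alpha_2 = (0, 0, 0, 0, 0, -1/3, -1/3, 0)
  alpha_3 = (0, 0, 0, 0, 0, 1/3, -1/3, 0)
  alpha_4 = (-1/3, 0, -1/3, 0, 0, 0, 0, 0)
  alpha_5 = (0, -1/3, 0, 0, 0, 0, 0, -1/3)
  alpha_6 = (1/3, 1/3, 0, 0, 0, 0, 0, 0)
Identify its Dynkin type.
D_6 (so(12))

Compute the Cartan integers a_ij = 2(alpha_i, alpha_j)/(alpha_j, alpha_j); the resulting 6x6 Cartan matrix is
[[2, -1, -1, -1, 0, 0], [-1, 2, 0, 0, 0, 0], [-1, 0, 2, 0, 0, 0], [-1, 0, 0, 2, 0, -1], [0, 0, 0, 0, 2, -1], [0, 0, 0, -1, -1, 2]].
All simple roots have the same length, so the diagram is simply laced. The associated Dynkin diagram is a chain of 4 nodes with a fork of two nodes at one end (D_6), so the type is D_6 (the algebra so(12)).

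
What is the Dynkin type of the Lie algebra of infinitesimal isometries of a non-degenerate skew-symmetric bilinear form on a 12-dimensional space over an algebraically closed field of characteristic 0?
C6

This is sp(12), which has dimension 12(12+1)/2 = 78 and rank 12/2 = 6. In the classification of classical Lie algebras, the symplectic algebra sp(2n) has type C_n; here n = 6, so the Dynkin diagram is a chain of 6 nodes with a double edge at one end; the terminal node there is the unique long simple root (C_6). Hence the type is C_6.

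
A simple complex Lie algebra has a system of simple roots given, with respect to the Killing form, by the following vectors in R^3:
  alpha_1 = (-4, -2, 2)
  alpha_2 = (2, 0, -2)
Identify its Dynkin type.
Compute the Cartan integers a_ij = 2(alpha_i, alpha_j)/(alpha_j, alpha_j); the resulting 2x2 Cartan matrix is
[[2, -3], [-1, 2]].
The roots have two lengths (squared-length ratio 3:1); the short ones are alpha_{2}. The associated Dynkin diagram is two nodes joined by a triple edge (G_2), so the type is G_2.

type G_2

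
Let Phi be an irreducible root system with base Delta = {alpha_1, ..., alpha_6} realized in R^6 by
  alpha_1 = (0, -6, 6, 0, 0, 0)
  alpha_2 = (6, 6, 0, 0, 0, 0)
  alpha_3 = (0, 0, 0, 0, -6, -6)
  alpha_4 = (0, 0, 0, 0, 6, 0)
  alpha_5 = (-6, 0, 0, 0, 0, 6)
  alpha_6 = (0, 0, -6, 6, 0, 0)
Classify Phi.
Compute the Cartan integers a_ij = 2(alpha_i, alpha_j)/(alpha_j, alpha_j); the resulting 6x6 Cartan matrix is
[[2, -1, 0, 0, 0, -1], [-1, 2, 0, 0, -1, 0], [0, 0, 2, -2, -1, 0], [0, 0, -1, 2, 0, 0], [0, -1, -1, 0, 2, 0], [-1, 0, 0, 0, 0, 2]].
The roots have two lengths (squared-length ratio 2:1); the short ones are alpha_{4}. The associated Dynkin diagram is a chain of 6 nodes with a double edge at one end; the terminal node there is the unique short simple root (B_6), so the type is B_6 (the algebra so(13)).

B_6 (so(13))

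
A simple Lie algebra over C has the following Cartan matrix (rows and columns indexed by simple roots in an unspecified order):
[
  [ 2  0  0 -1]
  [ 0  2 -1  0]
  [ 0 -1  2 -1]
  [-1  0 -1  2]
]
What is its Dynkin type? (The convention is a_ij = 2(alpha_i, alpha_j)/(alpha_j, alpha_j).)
A4

The matrix has rank 4 with 2's on the diagonal. Reading the off-diagonal entries as Dynkin edges (a single edge where a_ij = a_ji = -1; a double or triple edge where a_ij * a_ji = 2 or 3), the diagram is a chain of 4 nodes with single edges (A_4). One simple-root ordering that puts it in standard form is (alpha_2, alpha_3, alpha_4, alpha_1). So the algebra is type A_4, i.e. sl(5).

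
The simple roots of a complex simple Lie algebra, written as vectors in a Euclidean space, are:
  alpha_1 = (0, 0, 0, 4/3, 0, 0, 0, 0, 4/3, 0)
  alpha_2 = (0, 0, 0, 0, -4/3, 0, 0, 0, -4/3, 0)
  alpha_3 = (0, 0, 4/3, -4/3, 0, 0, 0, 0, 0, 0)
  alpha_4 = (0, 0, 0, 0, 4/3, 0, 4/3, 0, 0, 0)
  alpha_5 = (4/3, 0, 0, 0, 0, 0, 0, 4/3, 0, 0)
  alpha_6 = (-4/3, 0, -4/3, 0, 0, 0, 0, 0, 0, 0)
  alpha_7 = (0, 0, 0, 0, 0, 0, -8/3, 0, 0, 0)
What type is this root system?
Compute the Cartan integers a_ij = 2(alpha_i, alpha_j)/(alpha_j, alpha_j); the resulting 7x7 Cartan matrix is
[[2, -1, -1, 0, 0, 0, 0], [-1, 2, 0, -1, 0, 0, 0], [-1, 0, 2, 0, 0, -1, 0], [0, -1, 0, 2, 0, 0, -1], [0, 0, 0, 0, 2, -1, 0], [0, 0, -1, 0, -1, 2, 0], [0, 0, 0, -2, 0, 0, 2]].
The roots have two lengths (squared-length ratio 2:1); the short ones are alpha_{1,2,3,4,5,6}. The associated Dynkin diagram is a chain of 7 nodes with a double edge at one end; the terminal node there is the unique long simple root (C_7), so the type is C_7 (the algebra sp(14)).

type C_7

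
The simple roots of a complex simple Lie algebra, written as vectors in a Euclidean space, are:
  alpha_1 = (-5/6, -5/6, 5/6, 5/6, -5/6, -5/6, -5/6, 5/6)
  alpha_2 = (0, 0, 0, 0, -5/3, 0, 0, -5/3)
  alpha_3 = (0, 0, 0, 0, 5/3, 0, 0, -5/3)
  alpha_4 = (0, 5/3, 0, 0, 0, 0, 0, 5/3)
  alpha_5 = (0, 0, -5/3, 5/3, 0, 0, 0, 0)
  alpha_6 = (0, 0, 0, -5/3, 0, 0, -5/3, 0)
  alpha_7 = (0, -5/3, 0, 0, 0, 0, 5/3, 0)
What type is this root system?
Compute the Cartan integers a_ij = 2(alpha_i, alpha_j)/(alpha_j, alpha_j); the resulting 7x7 Cartan matrix is
[[2, 0, -1, 0, 0, 0, 0], [0, 2, 0, -1, 0, 0, 0], [-1, 0, 2, -1, 0, 0, 0], [0, -1, -1, 2, 0, 0, -1], [0, 0, 0, 0, 2, -1, 0], [0, 0, 0, 0, -1, 2, -1], [0, 0, 0, -1, 0, -1, 2]].
All simple roots have the same length, so the diagram is simply laced. The associated Dynkin diagram is a chain of 6 nodes with one extra node attached to the third node from one end (E_7), so the type is E_7.

E7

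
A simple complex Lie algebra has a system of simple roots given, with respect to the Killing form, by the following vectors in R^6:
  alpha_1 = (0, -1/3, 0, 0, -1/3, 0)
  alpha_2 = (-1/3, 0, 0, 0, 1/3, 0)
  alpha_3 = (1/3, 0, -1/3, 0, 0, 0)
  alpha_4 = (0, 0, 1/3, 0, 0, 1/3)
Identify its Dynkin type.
Compute the Cartan integers a_ij = 2(alpha_i, alpha_j)/(alpha_j, alpha_j); the resulting 4x4 Cartan matrix is
[[2, -1, 0, 0], [-1, 2, -1, 0], [0, -1, 2, -1], [0, 0, -1, 2]].
All simple roots have the same length, so the diagram is simply laced. The associated Dynkin diagram is a chain of 4 nodes with single edges (A_4), so the type is A_4 (the algebra sl(5)).

type A_4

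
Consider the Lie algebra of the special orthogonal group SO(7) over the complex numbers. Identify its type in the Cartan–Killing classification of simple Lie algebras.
B_3

This is so(7) with 7 odd, which has dimension 7(7-1)/2 = 21 and rank (7-1)/2 = 3. In the classification of classical Lie algebras, the orthogonal algebra so(2n+1) in an odd number of variables has type B_n; here n = 3, so the Dynkin diagram is a chain of 3 nodes with a double edge at one end; the terminal node there is the unique short simple root (B_3). Hence the type is B_3.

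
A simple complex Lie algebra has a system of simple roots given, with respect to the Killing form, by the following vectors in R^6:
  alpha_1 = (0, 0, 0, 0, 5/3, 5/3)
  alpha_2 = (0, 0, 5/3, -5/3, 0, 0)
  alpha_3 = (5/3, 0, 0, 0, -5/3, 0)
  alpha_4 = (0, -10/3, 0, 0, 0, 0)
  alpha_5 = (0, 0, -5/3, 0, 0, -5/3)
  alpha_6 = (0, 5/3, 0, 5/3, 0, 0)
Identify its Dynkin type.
C_6

Compute the Cartan integers a_ij = 2(alpha_i, alpha_j)/(alpha_j, alpha_j); the resulting 6x6 Cartan matrix is
[[2, 0, -1, 0, -1, 0], [0, 2, 0, 0, -1, -1], [-1, 0, 2, 0, 0, 0], [0, 0, 0, 2, 0, -2], [-1, -1, 0, 0, 2, 0], [0, -1, 0, -1, 0, 2]].
The roots have two lengths (squared-length ratio 2:1); the short ones are alpha_{1,2,3,5,6}. The associated Dynkin diagram is a chain of 6 nodes with a double edge at one end; the terminal node there is the unique long simple root (C_6), so the type is C_6 (the algebra sp(12)).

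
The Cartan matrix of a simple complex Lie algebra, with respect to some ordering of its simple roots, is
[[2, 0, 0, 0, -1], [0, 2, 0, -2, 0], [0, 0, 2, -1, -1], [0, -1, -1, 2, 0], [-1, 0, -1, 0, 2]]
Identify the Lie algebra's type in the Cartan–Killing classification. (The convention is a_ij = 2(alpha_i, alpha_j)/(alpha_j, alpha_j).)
The matrix has rank 5 with 2's on the diagonal. Reading the off-diagonal entries as Dynkin edges (a single edge where a_ij = a_ji = -1; a double or triple edge where a_ij * a_ji = 2 or 3), the diagram is a chain of 5 nodes with a double edge at one end; the terminal node there is the unique long simple root (C_5). One simple-root ordering that puts it in standard form is (alpha_1, alpha_5, alpha_3, alpha_4, alpha_2). So the algebra is type C_5, i.e. sp(10).

C_5 (sp(10))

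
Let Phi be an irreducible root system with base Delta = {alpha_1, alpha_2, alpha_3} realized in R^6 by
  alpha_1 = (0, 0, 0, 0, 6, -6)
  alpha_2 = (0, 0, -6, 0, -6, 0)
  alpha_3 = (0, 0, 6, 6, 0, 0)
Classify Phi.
Compute the Cartan integers a_ij = 2(alpha_i, alpha_j)/(alpha_j, alpha_j); the resulting 3x3 Cartan matrix is
[[2, -1, 0], [-1, 2, -1], [0, -1, 2]].
All simple roots have the same length, so the diagram is simply laced. The associated Dynkin diagram is a chain of 3 nodes with single edges (A_3), so the type is A_3 (the algebra sl(4)).

A_3 (sl(4))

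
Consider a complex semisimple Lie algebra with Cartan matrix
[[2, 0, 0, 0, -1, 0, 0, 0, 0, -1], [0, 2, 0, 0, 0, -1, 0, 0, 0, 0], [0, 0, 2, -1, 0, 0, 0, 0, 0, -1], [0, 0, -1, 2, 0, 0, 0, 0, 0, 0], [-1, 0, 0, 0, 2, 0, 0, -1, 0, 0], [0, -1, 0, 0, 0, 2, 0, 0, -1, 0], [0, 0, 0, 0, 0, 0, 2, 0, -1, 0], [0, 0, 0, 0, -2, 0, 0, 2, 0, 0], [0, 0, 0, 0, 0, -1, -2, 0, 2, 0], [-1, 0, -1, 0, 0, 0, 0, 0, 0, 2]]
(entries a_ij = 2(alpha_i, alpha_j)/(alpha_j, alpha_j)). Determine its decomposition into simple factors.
B_4 (so(9)) + C_6 (sp(12))

The diagram associated to this matrix has two connected components: the simple roots {alpha_2, alpha_6, alpha_7, alpha_9} form a chain of 4 nodes with a double edge at one end; the terminal node there is the unique short simple root (B_4), and {alpha_1, alpha_3, alpha_4, alpha_5, alpha_8, alpha_10} form a chain of 6 nodes with a double edge at one end; the terminal node there is the unique long simple root (C_6). A semisimple Lie algebra decomposes uniquely as the direct sum of simple ideals, one per connected component of its Dynkin diagram, so g ≅ B_4 ⊕ C_6 (dimension 36 + 78 = 114).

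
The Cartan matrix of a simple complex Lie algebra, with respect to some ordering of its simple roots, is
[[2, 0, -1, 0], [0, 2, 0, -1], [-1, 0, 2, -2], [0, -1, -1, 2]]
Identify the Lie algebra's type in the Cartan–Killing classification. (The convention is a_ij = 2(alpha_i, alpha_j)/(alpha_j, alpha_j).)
The matrix has rank 4 with 2's on the diagonal. Reading the off-diagonal entries as Dynkin edges (a single edge where a_ij = a_ji = -1; a double or triple edge where a_ij * a_ji = 2 or 3), the diagram is a chain of 4 nodes with a double edge between the middle two (F_4). One simple-root ordering that puts it in standard form is (alpha_1, alpha_3, alpha_4, alpha_2). So the algebra is type F_4.

F_4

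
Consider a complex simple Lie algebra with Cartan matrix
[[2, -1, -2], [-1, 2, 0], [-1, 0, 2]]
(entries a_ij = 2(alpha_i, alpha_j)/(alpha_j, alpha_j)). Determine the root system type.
The matrix has rank 3 with 2's on the diagonal. Reading the off-diagonal entries as Dynkin edges (a single edge where a_ij = a_ji = -1; a double or triple edge where a_ij * a_ji = 2 or 3), the diagram is a chain of 3 nodes with a double edge at one end; the terminal node there is the unique short simple root (B_3). One simple-root ordering that puts it in standard form is (alpha_2, alpha_1, alpha_3). So the algebra is type B_3, i.e. so(7).

B3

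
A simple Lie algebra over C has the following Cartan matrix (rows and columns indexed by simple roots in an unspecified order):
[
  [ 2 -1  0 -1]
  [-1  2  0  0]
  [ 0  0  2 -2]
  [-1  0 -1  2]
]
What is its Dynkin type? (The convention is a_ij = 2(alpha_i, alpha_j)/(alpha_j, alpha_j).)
type C_4

The matrix has rank 4 with 2's on the diagonal. Reading the off-diagonal entries as Dynkin edges (a single edge where a_ij = a_ji = -1; a double or triple edge where a_ij * a_ji = 2 or 3), the diagram is a chain of 4 nodes with a double edge at one end; the terminal node there is the unique long simple root (C_4). One simple-root ordering that puts it in standard form is (alpha_2, alpha_1, alpha_4, alpha_3). So the algebra is type C_4, i.e. sp(8).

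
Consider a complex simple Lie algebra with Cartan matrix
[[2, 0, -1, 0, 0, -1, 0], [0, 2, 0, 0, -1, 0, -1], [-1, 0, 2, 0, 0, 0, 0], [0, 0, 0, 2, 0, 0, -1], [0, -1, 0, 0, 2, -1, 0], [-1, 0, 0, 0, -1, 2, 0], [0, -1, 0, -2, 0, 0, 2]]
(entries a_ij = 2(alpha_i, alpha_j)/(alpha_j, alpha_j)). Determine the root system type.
The matrix has rank 7 with 2's on the diagonal. Reading the off-diagonal entries as Dynkin edges (a single edge where a_ij = a_ji = -1; a double or triple edge where a_ij * a_ji = 2 or 3), the diagram is a chain of 7 nodes with a double edge at one end; the terminal node there is the unique short simple root (B_7). One simple-root ordering that puts it in standard form is (alpha_3, alpha_1, alpha_6, alpha_5, alpha_2, alpha_7, alpha_4). So the algebra is type B_7, i.e. so(15).

B_7 (so(15))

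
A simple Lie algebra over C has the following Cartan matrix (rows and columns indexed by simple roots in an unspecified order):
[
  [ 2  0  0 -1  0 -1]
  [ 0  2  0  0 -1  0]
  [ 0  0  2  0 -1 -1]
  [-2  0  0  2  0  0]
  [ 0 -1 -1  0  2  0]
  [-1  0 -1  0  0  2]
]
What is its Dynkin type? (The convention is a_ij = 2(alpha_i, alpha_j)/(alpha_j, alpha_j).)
type C_6

The matrix has rank 6 with 2's on the diagonal. Reading the off-diagonal entries as Dynkin edges (a single edge where a_ij = a_ji = -1; a double or triple edge where a_ij * a_ji = 2 or 3), the diagram is a chain of 6 nodes with a double edge at one end; the terminal node there is the unique long simple root (C_6). One simple-root ordering that puts it in standard form is (alpha_2, alpha_5, alpha_3, alpha_6, alpha_1, alpha_4). So the algebra is type C_6, i.e. sp(12).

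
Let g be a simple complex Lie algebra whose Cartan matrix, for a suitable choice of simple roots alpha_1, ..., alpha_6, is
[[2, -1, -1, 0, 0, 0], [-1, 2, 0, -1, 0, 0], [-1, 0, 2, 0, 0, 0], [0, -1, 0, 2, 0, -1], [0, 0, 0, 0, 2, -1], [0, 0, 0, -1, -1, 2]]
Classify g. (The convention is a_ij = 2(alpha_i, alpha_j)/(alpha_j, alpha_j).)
The matrix has rank 6 with 2's on the diagonal. Reading the off-diagonal entries as Dynkin edges (a single edge where a_ij = a_ji = -1; a double or triple edge where a_ij * a_ji = 2 or 3), the diagram is a chain of 6 nodes with single edges (A_6). One simple-root ordering that puts it in standard form is (alpha_5, alpha_6, alpha_4, alpha_2, alpha_1, alpha_3). So the algebra is type A_6, i.e. sl(7).

A_6 (sl(7))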